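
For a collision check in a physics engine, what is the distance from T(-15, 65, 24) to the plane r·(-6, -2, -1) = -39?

25√41/41

d = |(-6)·(-15) + (-2)·65 + (-1)·24 − (-39)| / √(36 + 4 + 1) = |-25| / √41 = 25/√41.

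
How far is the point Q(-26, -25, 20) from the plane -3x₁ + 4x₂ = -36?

n = (-3, 4, 0); n·P − (-36) = 14; |n| = 5; distance = 14/5.

14/5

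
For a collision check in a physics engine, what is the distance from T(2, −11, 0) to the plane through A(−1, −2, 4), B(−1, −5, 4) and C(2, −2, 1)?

1/√2

AB = (0, −3, 0) and AC = (3, 0, −3), so a normal is n = AB × AC = (9, 0, 9).
n = (9, 0, 9); n·P − 27 = -9; |n| = 9√2; distance = 9/(9√2) = 1/√2.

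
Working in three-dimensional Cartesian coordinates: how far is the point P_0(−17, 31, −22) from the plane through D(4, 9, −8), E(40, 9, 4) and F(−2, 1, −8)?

DE = (36, 0, 12) and DF = (−6, −8, 0), so a normal is n = DE × DF = (96, −72, −288).
Then n·(−17, 31, −22) − 2040 = 432.
|n| = √(9216 + 5184 + 82944) = 312, so the distance is |432|/312 = 18/13.

18/13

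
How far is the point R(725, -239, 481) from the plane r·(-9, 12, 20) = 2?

Normal vector n = (-9, 12, 20), and n·(725, -239, 481) - 2 = 225.
|n| = √(81 + 144 + 400) = 25, so the distance is |225|/25 = 9.

9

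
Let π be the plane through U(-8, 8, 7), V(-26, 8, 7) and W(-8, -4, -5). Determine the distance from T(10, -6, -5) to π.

UV = (-18, 0, 0) and UW = (0, -12, -12), so a normal is n = UV × UW = (0, -216, 216).
n = (0, -216, 216); n·P − (-216) = 432; |n| = 216√2; distance = 432/(216√2) = √2.

√2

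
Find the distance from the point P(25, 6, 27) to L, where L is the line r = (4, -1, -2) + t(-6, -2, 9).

Direction vector d = (-6, -2, 9).
AP = (21, 7, 29), and AP × d = (121, -363, 0).
|AP × d|² = 146410 and |d|² = 121, so the distance is √(146410/121) = √1210 = 11√10.

11√10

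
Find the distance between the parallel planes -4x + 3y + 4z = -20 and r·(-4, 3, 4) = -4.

With common normal n = (-4, 3, 4) (|n| = √41), the distance is |(-20) − (-4)|/|n| = 16/√41 = 16√41/41.

16√41/41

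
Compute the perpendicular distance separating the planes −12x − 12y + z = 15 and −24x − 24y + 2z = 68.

Divide the second equation by 2 to match normals: −12x − 12y + z = 34.
With common normal n = (−12, −12, 1) (|n| = 17), the distance is |15 − 34|/|n| = 19/17.

19/17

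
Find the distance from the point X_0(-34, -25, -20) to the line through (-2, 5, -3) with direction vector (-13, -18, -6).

Direction vector d = (-13, -18, -6).
AP = (-32, -30, -17); AP·d = 1058, |AP|² = 2213, |d|² = 529.
distance² = |AP|² − (AP·d)²/|d|² = 2213 − 1119364/529 = 97, so the distance is √97.

√97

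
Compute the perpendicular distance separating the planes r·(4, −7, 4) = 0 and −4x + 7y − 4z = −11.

Divide the second equation by -1 to match normals: 4x − 7y + 4z = 11.
Both planes have normal n = (4, −7, 4), |n| = 9. Any point on the first plane is at distance |11 − 0|/|n| = 11/9 from the second.

11/9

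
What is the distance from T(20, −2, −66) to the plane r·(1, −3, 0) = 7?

Normal vector n = (1, −3, 0), and n·(20, −2, −66) − 7 = 19.
|n| = √(1 + 9 + 0) = √10, so the distance is |19|/√10 = 19√10/10.

19/√10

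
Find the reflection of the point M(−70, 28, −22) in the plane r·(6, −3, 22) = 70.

With n = (6, −3, 22), the signed offset is (n·M − 70)/|n|² = -1058/529 = -2.
M' = M − 2t·n = (−70, 28, −22) − (-4)·(6, −3, 22) = (−46, 16, 66).

(-46, 16, 66)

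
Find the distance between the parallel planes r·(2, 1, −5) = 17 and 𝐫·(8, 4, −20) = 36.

Divide the second equation by 4 to match normals: 2x + y − 5z = 9.
Both planes have normal n = (2, 1, −5), |n| = √30. Any point on the first plane is at distance |9 − 17|/|n| = 8/√30 = 4√30/15 from the second.

4√30/15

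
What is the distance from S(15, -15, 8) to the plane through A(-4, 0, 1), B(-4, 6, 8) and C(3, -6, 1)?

3

AB = (0, 6, 7) and AC = (7, -6, 0), so a normal is n = AB × AC = (42, 49, -42).
d = |42·15 + 49·(-15) + (-42)·8 − (-210)| / √(1764 + 2401 + 1764) = |-231| / 77 = 3.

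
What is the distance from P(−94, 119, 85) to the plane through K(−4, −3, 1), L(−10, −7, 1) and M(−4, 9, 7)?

6

KL = (−6, −4, 0) and KM = (0, 12, 6), so a normal is n = KL × KM = (−24, 36, −72).
Then n·(−94, 119, 85) − (−84) = 504.
|n| = √(576 + 1296 + 5184) = 84, so the distance is |504|/84 = 6.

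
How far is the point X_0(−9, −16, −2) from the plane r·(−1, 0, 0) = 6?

d = |(-1)·(-9) − 6| / √(1 + 0 + 0) = |3| / 1 = 3.

3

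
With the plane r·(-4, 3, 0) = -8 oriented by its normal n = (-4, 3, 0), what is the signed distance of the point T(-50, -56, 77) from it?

8

n·T − (-8) = 40.
|n| = 5, so the signed distance is 40/5 = 8.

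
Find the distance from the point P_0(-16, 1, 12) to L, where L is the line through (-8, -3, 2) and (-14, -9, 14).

A direction vector is d = (-6, -6, 12).
AP = (-8, 4, 10); AP·d = 144, |AP|² = 180, |d|² = 216.
distance² = |AP|² − (AP·d)²/|d|² = 180 − 20736/216 = 84, so the distance is 2√21.

2√21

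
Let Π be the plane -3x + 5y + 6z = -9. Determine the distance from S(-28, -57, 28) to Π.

Normal vector n = (-3, 5, 6), and n·(-28, -57, 28) - (-9) = -24.
|n| = √(9 + 25 + 36) = √70, so the distance is |-24|/√70 = 24/√70.

24/√70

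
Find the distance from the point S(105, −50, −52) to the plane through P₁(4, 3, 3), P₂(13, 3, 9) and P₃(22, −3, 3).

7

P₁P₂ = (9, 0, 6) and P₁P₃ = (18, −6, 0), so a normal is n = P₁P₂ × P₁P₃ = (36, 108, −54).
d = |36·105 + 108·(-50) + (-54)·(-52) − 306| / √(1296 + 11664 + 2916) = |882| / 126 = 7.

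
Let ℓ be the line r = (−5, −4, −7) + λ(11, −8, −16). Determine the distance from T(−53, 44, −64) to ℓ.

9√97

Direction vector d = (11, −8, −16).
AP = (−48, 48, −57); AP·d = 0, |AP|² = 7857, |d|² = 441.
distance² = |AP|² − (AP·d)²/|d|² = 7857 − 0/441 = 7857, so the distance is 9√97.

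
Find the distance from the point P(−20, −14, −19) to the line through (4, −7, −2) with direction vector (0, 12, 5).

√745

Direction vector d = (0, 12, 5).
AP = (−24, −7, −17), and AP × d = (169, 120, −288).
|AP × d|² = 125905 and |d|² = 169, so the distance is √(125905/169) = √745.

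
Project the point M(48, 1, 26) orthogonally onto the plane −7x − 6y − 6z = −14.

(20, -23, 2)

n = (−7, −6, −6), |n|² = 121, and n·M − (-14) = -484.
t = -484/121 = -4, so the foot is M − t·n = (48, 1, 26) − (-4)·(−7, −6, −6) = (20, −23, 2).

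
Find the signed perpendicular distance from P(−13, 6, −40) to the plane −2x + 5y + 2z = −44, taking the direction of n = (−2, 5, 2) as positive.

20√33/33

n·P − (-44) = 20.
|n| = √33, so the signed distance is 20√33/33.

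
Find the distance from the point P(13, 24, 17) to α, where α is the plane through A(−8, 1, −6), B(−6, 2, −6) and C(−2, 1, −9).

AB = (2, 1, 0) and AC = (6, 0, −3), so a normal is n = AB × AC = (−3, 6, −6).
n = (−3, 6, −6); n·P − 66 = -63; |n| = 9; distance = 63/9 = 7.

7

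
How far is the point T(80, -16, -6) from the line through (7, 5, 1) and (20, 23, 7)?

23√10

A direction vector is d = (13, 18, 6).
AP = (73, -21, -7); AP·d = 529, |AP|² = 5819, |d|² = 529.
distance² = |AP|² − (AP·d)²/|d|² = 5819 − 279841/529 = 5290, so the distance is 23√10.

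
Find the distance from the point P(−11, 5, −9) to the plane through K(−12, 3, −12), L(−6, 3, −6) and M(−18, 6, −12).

KL = (6, 0, 6) and KM = (−6, 3, 0), so a normal is n = KL × KM = (−18, −36, 18).
Then n·(−11, 5, −9) − (−108) = −36.
|n| = √(324 + 1296 + 324) = 18√6, so the distance is |-36|/(18√6) = 2/√6.

2/√6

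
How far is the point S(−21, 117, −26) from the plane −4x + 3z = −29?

7

n = (−4, 0, 3); n·P − (-29) = 35; |n| = 5; distance = 35/5 = 7.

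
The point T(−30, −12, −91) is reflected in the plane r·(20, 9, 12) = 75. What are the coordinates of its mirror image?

(90, 42, -19)

With n = (20, 9, 12), the signed offset is (n·T − 75)/|n|² = -1875/625 = -3.
T' = T − 2t·n = (−30, −12, −91) − (-6)·(20, 9, 12) = (90, 42, −19).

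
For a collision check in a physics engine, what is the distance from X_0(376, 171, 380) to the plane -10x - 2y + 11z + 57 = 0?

Normal vector n = (-10, -2, 11), and n·(376, 171, 380) - (-57) = 135.
|n| = √(100 + 4 + 121) = 15, so the distance is |135|/15 = 9.

9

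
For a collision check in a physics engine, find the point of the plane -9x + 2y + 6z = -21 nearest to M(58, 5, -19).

The perpendicular from M has direction n = (-9, 2, 6): r = (58, 5, -19) + λ(-9, 2, 6).
Substitute into the plane: n·(M + λn) = -21 gives -626 + 121λ = -21, so λ = 5.
Foot = (58, 5, -19) + 5·(-9, 2, 6) = (13, 15, 11).

(13, 15, 11)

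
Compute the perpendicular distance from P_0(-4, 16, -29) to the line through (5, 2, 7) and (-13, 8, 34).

A direction vector is d = (-18, 6, 27).
AP = (-9, 14, -36), and AP × d = (594, 891, 198).
|AP × d|² = 1185921 and |d|² = 1089, so the distance is √(1185921/1089) = √1089 = 33.

33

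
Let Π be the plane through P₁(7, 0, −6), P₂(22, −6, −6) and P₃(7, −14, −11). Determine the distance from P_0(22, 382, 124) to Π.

8

P₁P₂ = (15, −6, 0) and P₁P₃ = (0, −14, −5), so a normal is n = P₁P₂ × P₁P₃ = (30, 75, −210).
d = |30·22 + 75·382 + (-210)·124 − 1470| / √(900 + 5625 + 44100) = |1800| / 225 = 8.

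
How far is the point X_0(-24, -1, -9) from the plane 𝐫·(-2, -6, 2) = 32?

d = |(-2)·(-24) + (-6)·(-1) + 2·(-9) − 32| / √(4 + 36 + 4) = |4| / (2√11) = 2√11/11.

2/√11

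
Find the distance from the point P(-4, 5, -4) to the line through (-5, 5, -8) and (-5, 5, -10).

A direction vector is d = (0, 0, -2).
AP = (1, 0, 4); AP·d = -8, |AP|² = 17, |d|² = 4.
distance² = |AP|² − (AP·d)²/|d|² = 17 − 64/4 = 1, so the distance is 1.

1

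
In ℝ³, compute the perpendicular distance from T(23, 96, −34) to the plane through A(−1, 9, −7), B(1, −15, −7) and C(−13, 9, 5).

AB = (2, −24, 0) and AC = (−12, 0, 12), so a normal is n = AB × AC = (−288, −24, −288).
Then n·(23, 96, −34) − 2088 = −1224.
|n| = √(82944 + 576 + 82944) = 408, so the distance is |-1224|/408 = 3.

3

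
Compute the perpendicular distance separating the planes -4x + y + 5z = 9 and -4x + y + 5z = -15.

Both planes have normal n = (-4, 1, 5), |n| = √42. Any point on the first plane is at distance |(-15) − 9|/|n| = 24/√42 from the second.

4√42/7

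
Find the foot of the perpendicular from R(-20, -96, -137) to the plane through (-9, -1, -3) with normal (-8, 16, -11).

(-404/21, -2048/21, -2855/21)

The perpendicular from R has direction n = (-8, 16, -11): r = (-20, -96, -137) + t(-8, 16, -11).
Substitute into the plane: n·(R + tn) = 89 gives 131 + 441t = 89, so t = -2/21.
Foot = (-20, -96, -137) + (-2/21)·(-8, 16, -11) = (-404/21, -2048/21, -2855/21).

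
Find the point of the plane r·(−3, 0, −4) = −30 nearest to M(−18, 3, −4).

The perpendicular from M has direction n = (−3, 0, −4): r = (−18, 3, −4) + μ(−3, 0, −4).
Substitute into the plane: n·(M + μn) = -30 gives 70 + 25μ = -30, so μ = -4.
Foot = (−18, 3, −4) + (-4)·(−3, 0, −4) = (−6, 3, 12).

(-6, 3, 12)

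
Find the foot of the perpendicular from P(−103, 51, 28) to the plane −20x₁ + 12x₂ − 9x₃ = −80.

(-23, 3, 64)

n = (−20, 12, −9), |n|² = 625, and n·P − (-80) = 2500.
t = 2500/625 = 4, so the foot is P − t·n = (−103, 51, 28) − 4·(−20, 12, −9) = (−23, 3, 64).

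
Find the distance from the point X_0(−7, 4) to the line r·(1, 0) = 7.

14

d = |1·(-7) + 0·4 − 7| / √(1 + 0) = |-14|/1 = 14.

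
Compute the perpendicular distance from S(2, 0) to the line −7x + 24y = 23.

d = |(-7)·2 + 24·0 − 23| / √(49 + 576) = |-37|/25 = 37/25.

37/25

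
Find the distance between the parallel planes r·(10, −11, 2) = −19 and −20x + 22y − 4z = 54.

Divide the second equation by -2 to match normals: 10x − 11y + 2z = -27.
Both planes have normal n = (10, −11, 2), |n| = 15. Any point on the first plane is at distance |(-27) − (-19)|/|n| = 8/15 from the second.

8/15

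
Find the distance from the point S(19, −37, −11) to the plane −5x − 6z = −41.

12√61/61

Normal vector n = (−5, 0, −6), and n·(19, −37, −11) − (−41) = 12.
|n| = √(25 + 0 + 36) = √61, so the distance is |12|/√61 = 12√61/61.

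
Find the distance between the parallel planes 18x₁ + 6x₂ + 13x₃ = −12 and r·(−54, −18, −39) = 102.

22/23

Divide the second equation by -3 to match normals: 18x₁ + 6x₂ + 13x₃ = -34.
With common normal n = (18, 6, 13) (|n| = 23), the distance is |(-12) − (-34)|/|n| = 22/23.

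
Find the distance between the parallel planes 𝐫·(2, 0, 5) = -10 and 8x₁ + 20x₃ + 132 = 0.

Divide the second equation by 4 to match normals: 2x₁ + 5x₃ = -33.
With common normal n = (2, 0, 5) (|n| = √29), the distance is |(-10) − (-33)|/|n| = 23/√29 = 23√29/29.

23/√29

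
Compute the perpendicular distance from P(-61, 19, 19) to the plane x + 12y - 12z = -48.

13/17

d = |1·(-61) + 12·19 + (-12)·19 − (-48)| / √(1 + 144 + 144) = |-13| / 17 = 13/17.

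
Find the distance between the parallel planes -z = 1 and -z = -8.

9

Both planes have normal n = (0, 0, -1), |n| = 1. Any point on the first plane is at distance |(-8) − 1|/|n| = 9/1 = 9 from the second.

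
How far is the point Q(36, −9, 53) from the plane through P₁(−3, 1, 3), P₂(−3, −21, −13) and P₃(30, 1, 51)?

P₁P₂ = (0, −22, −16) and P₁P₃ = (33, 0, 48), so a normal is n = P₁P₂ × P₁P₃ = (−1056, −528, 726).
d = |(-1056)·36 + (-528)·(-9) + 726·53 − 4818| / √(1115136 + 278784 + 527076) = |396| / 1386 = 2/7.

2/7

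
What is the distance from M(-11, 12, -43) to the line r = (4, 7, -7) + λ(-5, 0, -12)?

5

Direction vector d = (-5, 0, -12).
AP = (-15, 5, -36); AP·d = 507, |AP|² = 1546, |d|² = 169.
distance² = |AP|² − (AP·d)²/|d|² = 1546 − 257049/169 = 25, so the distance is 5.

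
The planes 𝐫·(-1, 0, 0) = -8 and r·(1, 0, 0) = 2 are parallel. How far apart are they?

6

Divide the second equation by -1 to match normals: -x = -2.
With common normal n = (-1, 0, 0) (|n| = 1), the distance is |(-8) − (-2)|/|n| = 6/1 = 6.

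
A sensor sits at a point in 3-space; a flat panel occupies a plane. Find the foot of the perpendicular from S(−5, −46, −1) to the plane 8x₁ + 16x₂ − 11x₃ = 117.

(11, -14, -23)

n = (8, 16, −11), |n|² = 441, and n·S − 117 = -882.
t = -882/441 = -2, so the foot is S − t·n = (−5, −46, −1) − (-2)·(8, 16, −11) = (11, −14, −23).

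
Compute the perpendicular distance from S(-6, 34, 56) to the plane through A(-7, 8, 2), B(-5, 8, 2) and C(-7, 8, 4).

AB = (2, 0, 0) and AC = (0, 0, 2), so a normal is n = AB × AC = (0, -4, 0).
Then n·(-6, 34, 56) - (-32) = -104.
|n| = √(0 + 16 + 0) = 4, so the distance is |-104|/4 = 26.

26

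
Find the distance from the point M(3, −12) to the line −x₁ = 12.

The normal to the line is n = (−1, 0) with |n| = 1.
|n·M − 12| = |-3 − 12| = 15, so the distance is 15/1 = 15.

15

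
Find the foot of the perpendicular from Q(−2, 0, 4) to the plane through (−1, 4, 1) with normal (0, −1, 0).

The perpendicular from Q has direction n = (0, −1, 0): r = (−2, 0, 4) + t(0, −1, 0).
Substitute into the plane: n·(Q + tn) = -4 gives 0 + 1t = -4, so t = -4.
Foot = (−2, 0, 4) + (-4)·(0, −1, 0) = (−2, 4, 4).

(-2, 4, 4)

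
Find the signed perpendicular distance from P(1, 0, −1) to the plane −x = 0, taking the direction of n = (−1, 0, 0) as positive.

n·P − 0 = -1.
|n| = 1, so the signed distance is -1/1 = -1.

-1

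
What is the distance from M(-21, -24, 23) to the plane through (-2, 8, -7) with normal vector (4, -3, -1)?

10/√26

The plane has equation n·(r − (-2, 8, -7)) = 0, i.e. n·r = -25.
n = (4, -3, -1); n·P − (-25) = -10; |n| = √26; distance = 10/√26.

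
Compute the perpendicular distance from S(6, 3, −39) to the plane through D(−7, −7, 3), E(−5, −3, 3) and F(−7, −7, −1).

16√5/5

DE = (2, 4, 0) and DF = (0, 0, −4), so a normal is n = DE × DF = (−16, 8, 0).
d = |(-16)·6 + 8·3 − 56| / √(256 + 64 + 0) = |-128| / (8√5) = 16/√5.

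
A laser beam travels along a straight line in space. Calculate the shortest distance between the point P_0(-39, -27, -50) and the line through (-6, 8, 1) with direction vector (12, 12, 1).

√2314

Direction vector d = (12, 12, 1).
AP = (-33, -35, -51), and AP × d = (577, -579, 24).
|AP × d|² = 668746 and |d|² = 289, so the distance is √(668746/289) = √2314.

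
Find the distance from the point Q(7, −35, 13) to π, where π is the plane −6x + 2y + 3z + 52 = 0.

d = |(-6)·7 + 2·(-35) + 3·13 − (-52)| / √(36 + 4 + 9) = |-21| / 7 = 3.

3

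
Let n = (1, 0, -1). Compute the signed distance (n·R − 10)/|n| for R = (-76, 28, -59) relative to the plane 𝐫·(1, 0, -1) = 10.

n·R − 10 = -27.
|n| = √2, so the signed distance is -27/√2.

-27/√2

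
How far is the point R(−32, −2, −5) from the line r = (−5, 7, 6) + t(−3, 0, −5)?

3√43

Direction vector d = (−3, 0, −5).
AP = (−27, −9, −11), and AP × d = (45, −102, −27).
|AP × d|² = 13158 and |d|² = 34, so the distance is √(13158/34) = √387 = 3√43.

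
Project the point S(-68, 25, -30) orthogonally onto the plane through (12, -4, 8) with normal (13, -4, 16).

The perpendicular from S has direction n = (13, -4, 16): r = (-68, 25, -30) + t(13, -4, 16).
Substitute into the plane: n·(S + tn) = 300 gives -1464 + 441t = 300, so t = 4.
Foot = (-68, 25, -30) + 4·(13, -4, 16) = (-16, 9, 34).

(-16, 9, 34)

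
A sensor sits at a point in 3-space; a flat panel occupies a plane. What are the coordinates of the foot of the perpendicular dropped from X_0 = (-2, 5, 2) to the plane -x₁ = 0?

(0, 5, 2)

The perpendicular from X_0 has direction n = (-1, 0, 0): r = (-2, 5, 2) + λ(-1, 0, 0).
Substitute into the plane: n·(X_0 + λn) = 0 gives 2 + 1λ = 0, so λ = -2.
Foot = (-2, 5, 2) + (-2)·(-1, 0, 0) = (0, 5, 2).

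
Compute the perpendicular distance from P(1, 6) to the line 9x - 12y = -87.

d = |9·1 + (-12)·6 − (-87)| / √(81 + 144) = |24|/15 = 8/5.

8/5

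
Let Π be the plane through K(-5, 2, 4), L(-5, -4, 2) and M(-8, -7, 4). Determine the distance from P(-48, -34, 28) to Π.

21/√19

KL = (0, -6, -2) and KM = (-3, -9, 0), so a normal is n = KL × KM = (-18, 6, -18).
d = |(-18)·(-48) + 6·(-34) + (-18)·28 − 30| / √(324 + 36 + 324) = |126| / (6√19) = 21√19/19.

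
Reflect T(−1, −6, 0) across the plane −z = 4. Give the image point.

(-1, -6, -8)

n = (0, 0, −1), |n|² = 1, n·T − 4 = -4, so t = -4/1 = -4.
Foot F = T − (-4)·n = (−1, −6, −4); the reflection is 2F − T = (−1, −6, −8).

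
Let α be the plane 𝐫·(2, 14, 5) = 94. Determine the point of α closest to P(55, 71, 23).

(45, 1, -2)

n = (2, 14, 5), |n|² = 225, and n·P − 94 = 1125.
t = 1125/225 = 5, so the foot is P − t·n = (55, 71, 23) − 5·(2, 14, 5) = (45, 1, −2).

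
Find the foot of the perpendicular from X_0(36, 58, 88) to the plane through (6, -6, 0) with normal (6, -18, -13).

The perpendicular from X_0 has direction n = (6, -18, -13): r = (36, 58, 88) + t(6, -18, -13).
Substitute into the plane: n·(X_0 + tn) = 144 gives -1972 + 529t = 144, so t = 4.
Foot = (36, 58, 88) + 4·(6, -18, -13) = (60, -14, 36).

(60, -14, 36)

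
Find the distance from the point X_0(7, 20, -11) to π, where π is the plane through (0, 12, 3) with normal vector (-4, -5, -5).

√66/33

The plane has equation n·(r − (0, 12, 3)) = 0, i.e. n·r = -75.
Then n·(7, 20, -11) - (-75) = 2.
|n| = √(16 + 25 + 25) = √66, so the distance is |2|/√66 = √66/33.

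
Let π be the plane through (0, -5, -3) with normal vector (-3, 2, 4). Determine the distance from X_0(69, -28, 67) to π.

27/√29

The plane has equation n·(r − (0, -5, -3)) = 0, i.e. n·r = -22.
Then n·(69, -28, 67) - (-22) = 27.
|n| = √(9 + 4 + 16) = √29, so the distance is |27|/√29 = 27/√29.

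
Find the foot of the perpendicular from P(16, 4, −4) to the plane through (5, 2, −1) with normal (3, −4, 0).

The perpendicular from P has direction n = (3, −4, 0): r = (16, 4, −4) + λ(3, −4, 0).
Substitute into the plane: n·(P + λn) = 7 gives 32 + 25λ = 7, so λ = -1.
Foot = (16, 4, −4) + (-1)·(3, −4, 0) = (13, 8, −4).

(13, 8, -4)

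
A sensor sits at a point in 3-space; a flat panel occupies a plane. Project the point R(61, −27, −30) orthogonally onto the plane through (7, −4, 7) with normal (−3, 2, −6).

The perpendicular from R has direction n = (−3, 2, −6): r = (61, −27, −30) + λ(−3, 2, −6).
Substitute into the plane: n·(R + λn) = -71 gives -57 + 49λ = -71, so λ = -2/7.
Foot = (61, −27, −30) + (-2/7)·(−3, 2, −6) = (433/7, −193/7, −198/7).

(433/7, -193/7, -198/7)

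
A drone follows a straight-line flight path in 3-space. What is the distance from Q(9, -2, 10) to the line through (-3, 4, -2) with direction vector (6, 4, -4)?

18

Direction vector d = (6, 4, -4).
AP = (12, -6, 12); AP·d = 0, |AP|² = 324, |d|² = 68.
distance² = |AP|² − (AP·d)²/|d|² = 324 − 0/68 = 324, so the distance is 18.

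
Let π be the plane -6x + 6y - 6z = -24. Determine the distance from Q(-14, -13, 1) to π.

4/√3

Normal vector n = (-6, 6, -6), and n·(-14, -13, 1) - (-24) = 24.
|n| = √(36 + 36 + 36) = 6√3, so the distance is |24|/(6√3) = 4/√3.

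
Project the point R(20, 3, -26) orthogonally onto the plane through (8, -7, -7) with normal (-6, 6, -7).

The perpendicular from R has direction n = (-6, 6, -7): r = (20, 3, -26) + μ(-6, 6, -7).
Substitute into the plane: n·(R + μn) = -41 gives 80 + 121μ = -41, so μ = -1.
Foot = (20, 3, -26) + (-1)·(-6, 6, -7) = (26, -3, -19).

(26, -3, -19)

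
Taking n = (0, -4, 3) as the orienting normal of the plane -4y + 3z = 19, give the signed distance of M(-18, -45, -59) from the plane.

n·M − 19 = -16.
|n| = 5, so the signed distance is -16/5.

-16/5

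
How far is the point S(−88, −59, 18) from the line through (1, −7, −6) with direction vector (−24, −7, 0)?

Direction vector d = (−24, −7, 0).
AP = (−89, −52, 24); AP·d = 2500, |AP|² = 11201, |d|² = 625.
distance² = |AP|² − (AP·d)²/|d|² = 11201 − 6250000/625 = 1201, so the distance is √1201.

√1201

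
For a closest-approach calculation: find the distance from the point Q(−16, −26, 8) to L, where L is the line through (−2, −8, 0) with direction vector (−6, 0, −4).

2√133

Direction vector d = (−6, 0, −4).
AP = (−14, −18, 8); AP·d = 52, |AP|² = 584, |d|² = 52.
distance² = |AP|² − (AP·d)²/|d|² = 584 − 2704/52 = 532, so the distance is 2√133.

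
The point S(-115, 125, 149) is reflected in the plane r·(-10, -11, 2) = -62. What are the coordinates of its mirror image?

(-103, 691/5, 733/5)

n = (-10, -11, 2), |n|² = 225, n·S − (-62) = 135, so t = 135/225 = 3/5.
Foot F = S − (3/5)·n = (-109, 658/5, 739/5); the reflection is 2F − S = (-103, 691/5, 733/5).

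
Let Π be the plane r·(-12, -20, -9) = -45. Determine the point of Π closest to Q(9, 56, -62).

(-3, 36, -71)

n = (-12, -20, -9), |n|² = 625, and n·Q − (-45) = -625.
t = -625/625 = -1, so the foot is Q − t·n = (9, 56, -62) − (-1)·(-12, -20, -9) = (-3, 36, -71).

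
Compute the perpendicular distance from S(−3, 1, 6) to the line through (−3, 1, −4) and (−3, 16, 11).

A direction vector is d = (0, 15, 15).
AP = (0, 0, 10); AP·d = 150, |AP|² = 100, |d|² = 450.
distance² = |AP|² − (AP·d)²/|d|² = 100 − 22500/450 = 50, so the distance is 5√2.

5√2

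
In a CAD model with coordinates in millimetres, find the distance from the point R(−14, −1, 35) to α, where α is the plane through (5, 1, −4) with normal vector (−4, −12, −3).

The plane has equation n·(r − (5, 1, −4)) = 0, i.e. n·r = -20.
Then n·(−14, −1, 35) − (−20) = −17.
|n| = √(16 + 144 + 9) = 13, so the distance is |-17|/13 = 17/13.

17/13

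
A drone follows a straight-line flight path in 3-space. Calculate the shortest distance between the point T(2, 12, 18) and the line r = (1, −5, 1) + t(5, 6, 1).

Direction vector d = (5, 6, 1).
AP = (1, 17, 17), and AP × d = (−85, 84, −79).
|AP × d|² = 20522 and |d|² = 62, so the distance is √(20522/62) = √331.

√331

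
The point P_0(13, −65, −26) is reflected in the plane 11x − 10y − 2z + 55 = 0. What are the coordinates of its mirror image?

(-75, 15, -10)

n = (11, −10, −2), |n|² = 225, n·P_0 − (-55) = 900, so t = 900/225 = 4.
Foot F = P_0 − 4·n = (−31, −25, −18); the reflection is 2F − P_0 = (−75, 15, −10).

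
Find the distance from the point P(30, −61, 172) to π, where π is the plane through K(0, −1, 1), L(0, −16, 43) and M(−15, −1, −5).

3

KL = (0, −15, 42) and KM = (−15, 0, −6), so a normal is n = KL × KM = (90, −630, −225).
Then n·(30, −61, 172) − 405 = 2025.
|n| = √(8100 + 396900 + 50625) = 675, so the distance is |2025|/675 = 3.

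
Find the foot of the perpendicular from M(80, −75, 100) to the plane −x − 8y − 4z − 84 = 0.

The perpendicular from M has direction n = (−1, −8, −4): r = (80, −75, 100) + λ(−1, −8, −4).
Substitute into the plane: n·(M + λn) = 84 gives 120 + 81λ = 84, so λ = -4/9.
Foot = (80, −75, 100) + (-4/9)·(−1, −8, −4) = (724/9, −643/9, 916/9).

(724/9, -643/9, 916/9)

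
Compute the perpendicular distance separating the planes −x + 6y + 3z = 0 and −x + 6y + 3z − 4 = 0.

4/√46

With common normal n = (−1, 6, 3) (|n| = √46), the distance is |0 − 4|/|n| = 4/√46 = 2√46/23.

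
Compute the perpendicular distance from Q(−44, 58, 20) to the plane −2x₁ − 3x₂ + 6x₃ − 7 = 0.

27/7

d = |(-2)·(-44) + (-3)·58 + 6·20 − 7| / √(4 + 9 + 36) = |27| / 7 = 27/7.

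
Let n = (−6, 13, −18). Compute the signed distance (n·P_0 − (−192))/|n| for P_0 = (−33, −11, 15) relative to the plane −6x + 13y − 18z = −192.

-1

n·P_0 − (-192) = -23.
|n| = 23, so the signed distance is -23/23 = -1.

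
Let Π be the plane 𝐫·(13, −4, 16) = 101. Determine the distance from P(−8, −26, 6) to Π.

5/21

Normal vector n = (13, −4, 16), and n·(−8, −26, 6) − 101 = −5.
|n| = √(169 + 16 + 256) = 21, so the distance is |-5|/21 = 5/21.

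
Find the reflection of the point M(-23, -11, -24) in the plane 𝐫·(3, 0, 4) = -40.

With n = (3, 0, 4), the signed offset is (n·M − (-40))/|n|² = -125/25 = -5.
M' = M − 2t·n = (-23, -11, -24) − (-10)·(3, 0, 4) = (7, -11, 16).

(7, -11, 16)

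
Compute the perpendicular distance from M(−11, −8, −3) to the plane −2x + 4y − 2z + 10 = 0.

√6/2

Normal vector n = (−2, 4, −2), and n·(−11, −8, −3) − (−10) = 6.
|n| = √(4 + 16 + 4) = 2√6, so the distance is |6|/(2√6) = √6/2.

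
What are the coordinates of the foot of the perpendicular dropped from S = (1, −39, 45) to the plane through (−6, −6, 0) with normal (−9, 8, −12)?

The perpendicular from S has direction n = (−9, 8, −12): r = (1, −39, 45) + μ(−9, 8, −12).
Substitute into the plane: n·(S + μn) = 6 gives -861 + 289μ = 6, so μ = 3.
Foot = (1, −39, 45) + 3·(−9, 8, −12) = (−26, −15, 9).

(-26, -15, 9)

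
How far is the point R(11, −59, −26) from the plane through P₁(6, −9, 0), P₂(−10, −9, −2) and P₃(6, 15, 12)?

P₁P₂ = (−16, 0, −2) and P₁P₃ = (0, 24, 12), so a normal is n = P₁P₂ × P₁P₃ = (48, 192, −384).
n = (48, 192, −384); n·P − (-1440) = 624; |n| = 432; distance = 624/432 = 13/9.

13/9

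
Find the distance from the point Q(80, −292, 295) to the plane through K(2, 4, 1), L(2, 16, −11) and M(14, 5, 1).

KL = (0, 12, −12) and KM = (12, 1, 0), so a normal is n = KL × KM = (12, −144, −144).
Then n·(80, −292, 295) − (−696) = 1224.
|n| = √(144 + 20736 + 20736) = 204, so the distance is |1224|/204 = 6.

6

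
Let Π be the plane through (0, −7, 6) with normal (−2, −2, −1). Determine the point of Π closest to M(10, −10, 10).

The perpendicular from M has direction n = (−2, −2, −1): r = (10, −10, 10) + t(−2, −2, −1).
Substitute into the plane: n·(M + tn) = 8 gives -10 + 9t = 8, so t = 2.
Foot = (10, −10, 10) + 2·(−2, −2, −1) = (6, −14, 8).

(6, -14, 8)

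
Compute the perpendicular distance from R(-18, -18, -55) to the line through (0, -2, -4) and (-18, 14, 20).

45

A direction vector is d = (-18, 16, 24).
AP = (-18, -16, -51); AP·d = -1156, |AP|² = 3181, |d|² = 1156.
distance² = |AP|² − (AP·d)²/|d|² = 3181 − 1336336/1156 = 2025, so the distance is 45.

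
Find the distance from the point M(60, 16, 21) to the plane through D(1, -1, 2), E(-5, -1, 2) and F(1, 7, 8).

5

DE = (-6, 0, 0) and DF = (0, 8, 6), so a normal is n = DE × DF = (0, 36, -48).
Then n·(60, 16, 21) - (-132) = -300.
|n| = √(0 + 1296 + 2304) = 60, so the distance is |-300|/60 = 5.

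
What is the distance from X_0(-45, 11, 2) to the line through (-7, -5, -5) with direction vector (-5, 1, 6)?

Direction vector d = (-5, 1, 6).
AP = (-38, 16, 7); AP·d = 248, |AP|² = 1749, |d|² = 62.
distance² = |AP|² − (AP·d)²/|d|² = 1749 − 61504/62 = 757, so the distance is √757.

√757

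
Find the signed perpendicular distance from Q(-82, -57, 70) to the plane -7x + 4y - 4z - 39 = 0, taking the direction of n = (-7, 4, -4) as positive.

n·Q − 39 = 27.
|n| = 9, so the signed distance is 27/9 = 3.

3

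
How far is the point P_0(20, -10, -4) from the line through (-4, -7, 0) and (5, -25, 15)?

A direction vector is d = (9, -18, 15).
AP = (24, -3, -4), and AP × d = (-117, -396, -405).
|AP × d|² = 334530 and |d|² = 630, so the distance is √(334530/630) = √531 = 3√59.

3√59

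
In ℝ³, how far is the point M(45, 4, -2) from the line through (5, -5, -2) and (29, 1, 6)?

4√10

A direction vector is d = (24, 6, 8).
AP = (40, 9, 0), and AP × d = (72, -320, 24).
|AP × d|² = 108160 and |d|² = 676, so the distance is √(108160/676) = √160 = 4√10.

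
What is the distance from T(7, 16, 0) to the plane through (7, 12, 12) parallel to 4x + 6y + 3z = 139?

Parallel planes share the normal n = (4, 6, 3); since (7, 12, 12) lies on the plane, its equation is 4x + 6y + 3z = 136.
n = (4, 6, 3); n·P − 136 = -12; |n| = √61; distance = 12/√61.

12√61/61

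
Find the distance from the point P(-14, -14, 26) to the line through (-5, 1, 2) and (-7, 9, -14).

A direction vector is d = (-2, 8, -16).
AP = (-9, -15, 24); AP·d = -486, |AP|² = 882, |d|² = 324.
distance² = |AP|² − (AP·d)²/|d|² = 882 − 236196/324 = 153, so the distance is 3√17.

3√17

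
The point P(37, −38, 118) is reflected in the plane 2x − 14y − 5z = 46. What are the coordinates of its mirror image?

(563/15, -626/15, 350/3)

With n = (2, −14, −5), the signed offset is (n·P − 46)/|n|² = -30/225 = -2/15.
P' = P − 2t·n = (37, −38, 118) − (-4/15)·(2, −14, −5) = (563/15, −626/15, 350/3).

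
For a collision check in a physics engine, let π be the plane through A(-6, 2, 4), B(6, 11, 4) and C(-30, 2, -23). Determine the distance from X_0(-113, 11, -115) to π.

AB = (12, 9, 0) and AC = (-24, 0, -27), so a normal is n = AB × AC = (-243, 324, 216).
Then n·(-113, 11, -115) - 2970 = 3213.
|n| = √(59049 + 104976 + 46656) = 459, so the distance is |3213|/459 = 7.

7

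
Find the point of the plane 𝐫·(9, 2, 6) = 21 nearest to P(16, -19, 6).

The perpendicular from P has direction n = (9, 2, 6): r = (16, -19, 6) + t(9, 2, 6).
Substitute into the plane: n·(P + tn) = 21 gives 142 + 121t = 21, so t = -1.
Foot = (16, -19, 6) + (-1)·(9, 2, 6) = (7, -21, 0).

(7, -21, 0)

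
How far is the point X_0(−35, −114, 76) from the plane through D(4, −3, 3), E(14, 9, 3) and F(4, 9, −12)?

DE = (10, 12, 0) and DF = (0, 12, −15), so a normal is n = DE × DF = (−180, 150, 120).
n = (−180, 150, 120); n·P − (-810) = -870; |n| = 30√77; distance = 870/(30√77) = 29/√77.

29/√77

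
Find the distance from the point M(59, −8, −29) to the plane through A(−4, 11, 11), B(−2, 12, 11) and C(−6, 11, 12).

7

AB = (2, 1, 0) and AC = (−2, 0, 1), so a normal is n = AB × AC = (1, −2, 2).
n = (1, −2, 2); n·P − (-4) = 21; |n| = 3; distance = 21/3 = 7.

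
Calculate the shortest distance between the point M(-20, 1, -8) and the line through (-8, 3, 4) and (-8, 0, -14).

A direction vector is d = (0, -3, -18).
AP = (-12, -2, -12); AP·d = 222, |AP|² = 292, |d|² = 333.
distance² = |AP|² − (AP·d)²/|d|² = 292 − 49284/333 = 144, so the distance is 12.

12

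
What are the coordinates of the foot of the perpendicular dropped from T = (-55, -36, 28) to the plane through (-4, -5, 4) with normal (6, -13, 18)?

The perpendicular from T has direction n = (6, -13, 18): r = (-55, -36, 28) + λ(6, -13, 18).
Substitute into the plane: n·(T + λn) = 113 gives 642 + 529λ = 113, so λ = -1.
Foot = (-55, -36, 28) + (-1)·(6, -13, 18) = (-61, -23, 10).

(-61, -23, 10)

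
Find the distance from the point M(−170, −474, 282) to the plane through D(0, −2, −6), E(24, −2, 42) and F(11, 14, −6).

DE = (24, 0, 48) and DF = (11, 16, 0), so a normal is n = DE × DF = (−768, 528, 384).
n = (−768, 528, 384); n·P − (-3360) = -8064; |n| = 1008; distance = 8064/1008 = 8.

8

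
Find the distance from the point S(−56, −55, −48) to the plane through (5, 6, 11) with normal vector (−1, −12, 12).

The plane has equation n·(r − (5, 6, 11)) = 0, i.e. n·r = 55.
n = (−1, −12, 12); n·P − 55 = 85; |n| = 17; distance = 85/17 = 5.

5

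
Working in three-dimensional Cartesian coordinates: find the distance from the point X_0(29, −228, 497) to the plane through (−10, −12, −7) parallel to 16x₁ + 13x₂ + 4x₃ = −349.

8

Parallel planes share the normal n = (16, 13, 4); since (−10, −12, −7) lies on the plane, its equation is 16x₁ + 13x₂ + 4x₃ = -344.
Then n·(29, −228, 497) − (−344) = −168.
|n| = √(256 + 169 + 16) = 21, so the distance is |-168|/21 = 8.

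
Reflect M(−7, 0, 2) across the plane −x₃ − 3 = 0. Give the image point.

(-7, 0, -8)

n = (0, 0, −1), |n|² = 1, n·M − 3 = -5, so t = -5/1 = -5.
Foot F = M − (-5)·n = (−7, 0, −3); the reflection is 2F − M = (−7, 0, −8).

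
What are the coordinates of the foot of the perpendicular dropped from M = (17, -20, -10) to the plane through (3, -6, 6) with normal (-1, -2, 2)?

(15, -24, -6)

n = (-1, -2, 2), |n|² = 9, and n·M − 21 = -18.
t = -18/9 = -2, so the foot is M − t·n = (17, -20, -10) − (-2)·(-1, -2, 2) = (15, -24, -6).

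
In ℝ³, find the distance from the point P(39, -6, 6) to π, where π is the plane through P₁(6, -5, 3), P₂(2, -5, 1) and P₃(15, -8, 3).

P₁P₂ = (-4, 0, -2) and P₁P₃ = (9, -3, 0), so a normal is n = P₁P₂ × P₁P₃ = (-6, -18, 12).
d = |(-6)·39 + (-18)·(-6) + 12·6 − 90| / √(36 + 324 + 144) = |-144| / (6√14) = 24/√14.

12√14/7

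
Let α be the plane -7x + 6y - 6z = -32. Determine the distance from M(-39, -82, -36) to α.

d = |(-7)·(-39) + 6·(-82) + (-6)·(-36) − (-32)| / √(49 + 36 + 36) = |29| / 11 = 29/11.

29/11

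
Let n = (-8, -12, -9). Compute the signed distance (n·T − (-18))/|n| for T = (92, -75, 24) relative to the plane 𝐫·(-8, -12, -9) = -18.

n·T − (-18) = -34.
|n| = 17, so the signed distance is -34/17 = -2.

-2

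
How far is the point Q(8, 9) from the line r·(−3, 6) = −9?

d = |(-3)·8 + 6·9 − (-9)| / √(9 + 36) = |39|/(3√5) = 13/√5.

13/√5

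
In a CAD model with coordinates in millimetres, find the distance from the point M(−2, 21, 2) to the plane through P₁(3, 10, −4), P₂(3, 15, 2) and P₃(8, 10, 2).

6/√97

P₁P₂ = (0, 5, 6) and P₁P₃ = (5, 0, 6), so a normal is n = P₁P₂ × P₁P₃ = (30, 30, −25).
Then n·(−2, 21, 2) − 490 = 30.
|n| = √(900 + 900 + 625) = 5√97, so the distance is |30|/(5√97) = 6/√97.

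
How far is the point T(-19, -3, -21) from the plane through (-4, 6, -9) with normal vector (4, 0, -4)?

3√2/2

The plane has equation n·(r − (-4, 6, -9)) = 0, i.e. n·r = 20.
Then n·(-19, -3, -21) - 20 = -12.
|n| = √(16 + 0 + 16) = 4√2, so the distance is |-12|/(4√2) = 3/√2.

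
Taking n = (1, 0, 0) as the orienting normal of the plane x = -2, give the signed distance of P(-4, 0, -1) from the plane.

n·P − (-2) = -2.
|n| = 1, so the signed distance is -2/1 = -2.

-2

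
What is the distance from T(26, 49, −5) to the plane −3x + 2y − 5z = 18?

d = |(-3)·26 + 2·49 + (-5)·(-5) − 18| / √(9 + 4 + 25) = |27| / √38 = 27/√38.

27/√38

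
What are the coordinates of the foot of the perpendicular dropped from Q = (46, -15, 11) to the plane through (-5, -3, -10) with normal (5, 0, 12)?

(31, -15, -25)

n = (5, 0, 12), |n|² = 169, and n·Q − (-145) = 507.
t = 507/169 = 3, so the foot is Q − t·n = (46, -15, 11) − 3·(5, 0, 12) = (31, -15, -25).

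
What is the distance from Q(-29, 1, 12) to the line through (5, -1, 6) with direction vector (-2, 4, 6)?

18√3

Direction vector d = (-2, 4, 6).
AP = (-34, 2, 6), and AP × d = (-12, 192, -132).
|AP × d|² = 54432 and |d|² = 56, so the distance is √(54432/56) = √972 = 18√3.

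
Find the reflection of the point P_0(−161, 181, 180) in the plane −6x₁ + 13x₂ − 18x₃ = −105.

With n = (−6, 13, −18), the signed offset is (n·P_0 − (-105))/|n|² = 184/529 = 8/23.
P_0' = P_0 − 2t·n = (−161, 181, 180) − (16/23)·(−6, 13, −18) = (−3607/23, 3955/23, 4428/23).

(-3607/23, 3955/23, 4428/23)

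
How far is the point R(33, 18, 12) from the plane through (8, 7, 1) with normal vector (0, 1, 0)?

The plane has equation n·(r − (8, 7, 1)) = 0, i.e. n·r = 7.
n = (0, 1, 0); n·P − 7 = 11; |n| = 1; distance = 11/1 = 11.

11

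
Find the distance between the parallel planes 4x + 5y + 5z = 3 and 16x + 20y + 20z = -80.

23/√66

Divide the second equation by 4 to match normals: 4x + 5y + 5z = -20.
With common normal n = (4, 5, 5) (|n| = √66), the distance is |3 − (-20)|/|n| = 23/√66 = 23√66/66.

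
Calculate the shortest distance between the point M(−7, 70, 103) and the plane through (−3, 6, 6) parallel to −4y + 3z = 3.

7

Parallel planes share the normal n = (0, −4, 3); since (−3, 6, 6) lies on the plane, its equation is −4y + 3z = -6.
Then n·(−7, 70, 103) − (−6) = 35.
|n| = √(0 + 16 + 9) = 5, so the distance is |35|/5 = 7.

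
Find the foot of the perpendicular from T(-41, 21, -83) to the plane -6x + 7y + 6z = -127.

The perpendicular from T has direction n = (-6, 7, 6): r = (-41, 21, -83) + t(-6, 7, 6).
Substitute into the plane: n·(T + tn) = -127 gives -105 + 121t = -127, so t = -2/11.
Foot = (-41, 21, -83) + (-2/11)·(-6, 7, 6) = (-439/11, 217/11, -925/11).

(-439/11, 217/11, -925/11)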